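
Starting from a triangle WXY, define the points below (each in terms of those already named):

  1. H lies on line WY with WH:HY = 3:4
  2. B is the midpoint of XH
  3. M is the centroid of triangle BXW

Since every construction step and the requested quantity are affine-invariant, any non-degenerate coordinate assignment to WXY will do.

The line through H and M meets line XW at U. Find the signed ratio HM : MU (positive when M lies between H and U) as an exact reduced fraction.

HM:MU = 5

Set W = (0, 0), X = (1, 0), Y = (0, 1); any affine frame gives the same invariant.
1. H lies on line WY with WH:HY = 3:4 ⇒ H = (0, 3/7)
2. B is the midpoint of XH ⇒ B = (1/2, 3/14)
3. M is the centroid of triangle BXW ⇒ M = (1/2, 1/14)
line HM meets XW at U = (3/5, 0)
M = H + t·(U−H) with t = 5/6, so HM:MU = 5/6:1/6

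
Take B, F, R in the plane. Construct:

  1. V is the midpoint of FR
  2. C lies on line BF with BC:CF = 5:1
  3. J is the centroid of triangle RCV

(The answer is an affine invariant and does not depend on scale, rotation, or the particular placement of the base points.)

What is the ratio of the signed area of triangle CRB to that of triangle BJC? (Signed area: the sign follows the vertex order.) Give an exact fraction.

Work in coordinates with B = (0, 0), F = (1, 0), R = (0, 1).
1. V is the midpoint of FR ⇒ V = (1/2, 1/2)
2. C lies on line BF with BC:CF = 5:1 ⇒ C = (5/6, 0)
3. J is the centroid of triangle RCV ⇒ J = (4/9, 1/2)
2·[CRB] = 5/6, 2·[BJC] = -5/12
[CRB]:[BJC] = 5/6:-5/12 = -2

[CRB]:[BJC] = -2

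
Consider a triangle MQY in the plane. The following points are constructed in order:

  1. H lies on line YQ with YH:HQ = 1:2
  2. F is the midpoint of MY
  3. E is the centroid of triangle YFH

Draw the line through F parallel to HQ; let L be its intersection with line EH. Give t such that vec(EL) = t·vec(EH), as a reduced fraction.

t = -2

Set M = (0, 0), Q = (1, 0), Y = (0, 1); any affine frame gives the same invariant.
1. H lies on line YQ with YH:HQ = 1:2 ⇒ H = (1/3, 2/3)
2. F is the midpoint of MY ⇒ F = (0, 1/2)
3. E is the centroid of triangle YFH ⇒ E = (1/9, 13/18)
through F parallel to HQ: direction (2/3, -2/3); meets EH at L = (-1/3, 5/6)
L = E + t·(H−E) with t = -2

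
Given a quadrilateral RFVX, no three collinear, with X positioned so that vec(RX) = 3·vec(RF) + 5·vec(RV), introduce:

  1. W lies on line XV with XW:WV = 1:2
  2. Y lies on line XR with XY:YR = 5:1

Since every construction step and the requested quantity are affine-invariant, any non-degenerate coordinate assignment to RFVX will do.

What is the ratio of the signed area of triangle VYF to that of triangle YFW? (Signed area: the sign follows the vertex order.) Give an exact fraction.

Work in coordinates with R = (0, 0), F = (1, 0), V = (0, 1), X = (3, 5).
1. W lies on line XV with XW:WV = 1:2 ⇒ W = (2, 11/3)
2. Y lies on line XR with XY:YR = 5:1 ⇒ Y = (1/2, 5/6)
2·[VYF] = -1/3, 2·[YFW] = 8/3
[VYF]:[YFW] = -1/3:8/3 = -1/8

[VYF]:[YFW] = -1/8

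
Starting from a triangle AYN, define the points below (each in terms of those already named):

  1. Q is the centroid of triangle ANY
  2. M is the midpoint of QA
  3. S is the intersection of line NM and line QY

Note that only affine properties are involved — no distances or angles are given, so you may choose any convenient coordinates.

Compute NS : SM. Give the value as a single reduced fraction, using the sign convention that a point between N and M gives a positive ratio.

Assign A = (0, 0), Y = (1, 0), N = (0, 1) — the answer is frame-independent, so this choice is without loss of generality.
1. Q is the centroid of triangle ANY ⇒ Q = (1/3, 1/3)
2. M is the midpoint of QA ⇒ M = (1/6, 1/6)
3. S is the intersection of line NM and line QY ⇒ S = (1/9, 4/9)
S = N + t·(M−N) with t = 2/3, so NS:SM = t:(1−t) = 2/3:1/3

NS:SM = 2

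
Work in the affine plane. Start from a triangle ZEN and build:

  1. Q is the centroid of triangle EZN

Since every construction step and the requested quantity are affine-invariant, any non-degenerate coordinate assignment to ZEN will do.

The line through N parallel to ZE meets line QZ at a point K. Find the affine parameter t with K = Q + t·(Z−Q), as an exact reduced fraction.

t = -2

Work in coordinates with Z = (0, 0), E = (1, 0), N = (0, 1).
1. Q is the centroid of triangle EZN ⇒ Q = (1/3, 1/3)
through N parallel to ZE: direction (1, 0); meets QZ at K = (1, 1)
K = Q + t·(Z−Q) with t = -2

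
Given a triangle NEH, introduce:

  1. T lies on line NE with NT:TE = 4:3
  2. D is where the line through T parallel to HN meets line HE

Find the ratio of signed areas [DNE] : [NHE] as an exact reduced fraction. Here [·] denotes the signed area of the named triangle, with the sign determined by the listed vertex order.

Set N = (0, 0), E = (1, 0), H = (0, 1); any affine frame gives the same invariant.
1. T lies on line NE with NT:TE = 4:3 ⇒ T = (4/7, 0)
2. D is where the line through T parallel to HN meets line HE ⇒ D = (4/7, 3/7)
2·[DNE] = 3/7, 2·[NHE] = -1
[DNE]:[NHE] = 3/7:-1 = -3/7

[DNE]:[NHE] = -3/7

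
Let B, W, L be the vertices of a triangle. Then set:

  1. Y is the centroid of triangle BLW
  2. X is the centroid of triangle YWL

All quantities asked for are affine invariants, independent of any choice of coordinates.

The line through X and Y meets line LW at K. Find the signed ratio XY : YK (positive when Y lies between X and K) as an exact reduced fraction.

Work in coordinates with B = (0, 0), W = (1, 0), L = (0, 1).
1. Y is the centroid of triangle BLW ⇒ Y = (1/3, 1/3)
2. X is the centroid of triangle YWL ⇒ X = (4/9, 4/9)
line XY meets LW at K = (1/2, 1/2)
Y = X + t·(K−X) with t = -2, so XY:YK = -2:3

XY:YK = -2/3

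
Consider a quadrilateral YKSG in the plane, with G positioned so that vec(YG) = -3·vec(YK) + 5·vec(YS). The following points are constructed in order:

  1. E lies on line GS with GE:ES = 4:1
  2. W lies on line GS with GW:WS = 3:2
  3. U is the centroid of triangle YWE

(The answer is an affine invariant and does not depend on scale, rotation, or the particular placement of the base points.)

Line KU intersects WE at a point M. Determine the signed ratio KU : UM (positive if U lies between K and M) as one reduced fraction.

KU:UM = -2

Choose coordinates Y = (0, 0), K = (1, 0), S = (0, 1), G = (-3, 5).
1. E lies on line GS with GE:ES = 4:1 ⇒ E = (-3/5, 9/5)
2. W lies on line GS with GW:WS = 3:2 ⇒ W = (-6/5, 13/5)
3. U is the centroid of triangle YWE ⇒ U = (-3/5, 22/15)
line KU meets WE at M = (1/5, 11/15)
U = K + t·(M−K) with t = 2, so KU:UM = 2:-1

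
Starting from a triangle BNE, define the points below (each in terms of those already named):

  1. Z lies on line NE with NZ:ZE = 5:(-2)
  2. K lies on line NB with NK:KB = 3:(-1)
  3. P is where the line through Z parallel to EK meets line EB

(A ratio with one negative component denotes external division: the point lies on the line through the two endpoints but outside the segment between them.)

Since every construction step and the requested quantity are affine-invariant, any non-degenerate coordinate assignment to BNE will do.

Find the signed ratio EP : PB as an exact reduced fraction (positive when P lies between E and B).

EP:PB = -2/3

Set B = (0, 0), N = (1, 0), E = (0, 1); any affine frame gives the same invariant.
1. Z lies on line NE with NZ:ZE = 5:(-2) ⇒ Z = (-2/3, 5/3)
2. K lies on line NB with NK:KB = 3:(-1) ⇒ K = (-1/2, 0)
3. P is where the line through Z parallel to EK meets line EB ⇒ P = (0, 3)
P = E + t·(B−E) with t = -2, so EP:PB = t:(1−t) = -2:3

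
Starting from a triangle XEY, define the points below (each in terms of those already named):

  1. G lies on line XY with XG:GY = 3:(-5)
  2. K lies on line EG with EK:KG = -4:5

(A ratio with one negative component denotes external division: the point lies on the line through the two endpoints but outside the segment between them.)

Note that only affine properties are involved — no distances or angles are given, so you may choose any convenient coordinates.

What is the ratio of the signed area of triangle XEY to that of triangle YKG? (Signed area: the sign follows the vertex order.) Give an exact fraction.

Set X = (0, 0), E = (1, 0), Y = (0, 1); any affine frame gives the same invariant.
1. G lies on line XY with XG:GY = 3:(-5) ⇒ G = (0, -3/2)
2. K lies on line EG with EK:KG = -4:5 ⇒ K = (5, 6)
2·[XEY] = 1, 2·[YKG] = -25/2
[XEY]:[YKG] = 1:-25/2 = -2/25

[XEY]:[YKG] = -2/25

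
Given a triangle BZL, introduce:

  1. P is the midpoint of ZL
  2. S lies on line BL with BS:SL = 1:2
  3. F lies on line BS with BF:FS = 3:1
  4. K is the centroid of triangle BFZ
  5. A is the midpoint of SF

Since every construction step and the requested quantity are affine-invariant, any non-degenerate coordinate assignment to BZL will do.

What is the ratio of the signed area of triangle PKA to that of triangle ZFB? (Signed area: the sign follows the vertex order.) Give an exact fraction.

[PKA]:[ZFB] = -25/36

Work in coordinates with B = (0, 0), Z = (1, 0), L = (0, 1).
1. P is the midpoint of ZL ⇒ P = (1/2, 1/2)
2. S lies on line BL with BS:SL = 1:2 ⇒ S = (0, 1/3)
3. F lies on line BS with BF:FS = 3:1 ⇒ F = (0, 1/4)
4. K is the centroid of triangle BFZ ⇒ K = (1/3, 1/12)
5. A is the midpoint of SF ⇒ A = (0, 7/24)
2·[PKA] = -25/144, 2·[ZFB] = 1/4
[PKA]:[ZFB] = -25/144:1/4 = -25/36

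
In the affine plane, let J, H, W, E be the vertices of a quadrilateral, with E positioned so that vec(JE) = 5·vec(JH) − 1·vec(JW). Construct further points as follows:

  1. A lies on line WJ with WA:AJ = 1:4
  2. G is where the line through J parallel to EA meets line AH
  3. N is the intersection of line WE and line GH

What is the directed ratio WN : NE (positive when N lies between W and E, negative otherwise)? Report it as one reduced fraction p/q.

Work in coordinates with J = (0, 0), H = (1, 0), W = (0, 1), E = (5, -1).
1. A lies on line WJ with WA:AJ = 1:4 ⇒ A = (0, 4/5)
2. G is where the line through J parallel to EA meets line AH ⇒ G = (20/11, -36/55)
3. N is the intersection of line WE and line GH ⇒ N = (-1/2, 6/5)
N = W + t·(E−W) with t = -1/10, so WN:NE = t:(1−t) = -1/10:11/10

WN:NE = -1/11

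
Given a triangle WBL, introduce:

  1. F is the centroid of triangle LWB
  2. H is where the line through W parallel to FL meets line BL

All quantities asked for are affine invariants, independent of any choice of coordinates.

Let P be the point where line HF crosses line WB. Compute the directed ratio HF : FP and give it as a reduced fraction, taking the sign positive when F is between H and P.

Set W = (0, 0), B = (1, 0), L = (0, 1); any affine frame gives the same invariant.
1. F is the centroid of triangle LWB ⇒ F = (1/3, 1/3)
2. H is where the line through W parallel to FL meets line BL ⇒ H = (-1, 2)
line HF meets WB at P = (3/5, 0)
F = H + t·(P−H) with t = 5/6, so HF:FP = 5/6:1/6

HF:FP = 5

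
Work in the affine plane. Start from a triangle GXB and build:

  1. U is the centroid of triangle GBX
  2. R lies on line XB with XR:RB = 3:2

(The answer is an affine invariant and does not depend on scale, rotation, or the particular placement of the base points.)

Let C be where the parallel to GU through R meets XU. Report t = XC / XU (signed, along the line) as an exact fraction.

Choose coordinates G = (0, 0), X = (1, 0), B = (0, 1).
1. U is the centroid of triangle GBX ⇒ U = (1/3, 1/3)
2. R lies on line XB with XR:RB = 3:2 ⇒ R = (2/5, 3/5)
through R parallel to GU: direction (1/3, 1/3); meets XU at C = (1/5, 2/5)
C = X + t·(U−X) with t = 6/5

t = 6/5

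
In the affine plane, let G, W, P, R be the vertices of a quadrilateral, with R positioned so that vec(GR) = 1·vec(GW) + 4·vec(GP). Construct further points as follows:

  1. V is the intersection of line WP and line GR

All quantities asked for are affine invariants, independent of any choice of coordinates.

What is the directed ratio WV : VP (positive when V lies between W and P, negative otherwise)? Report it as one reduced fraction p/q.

Set G = (0, 0), W = (1, 0), P = (0, 1), R = (1, 4); any affine frame gives the same invariant.
1. V is the intersection of line WP and line GR ⇒ V = (1/5, 4/5)
V = W + t·(P−W) with t = 4/5, so WV:VP = t:(1−t) = 4/5:1/5

WV:VP = 4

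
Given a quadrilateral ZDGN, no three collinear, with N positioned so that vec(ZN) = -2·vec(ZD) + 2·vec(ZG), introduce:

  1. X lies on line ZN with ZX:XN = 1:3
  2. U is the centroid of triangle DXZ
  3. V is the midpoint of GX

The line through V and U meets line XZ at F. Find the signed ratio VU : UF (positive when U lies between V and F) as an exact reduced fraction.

Work in coordinates with Z = (0, 0), D = (1, 0), G = (0, 1), N = (-2, 2).
1. X lies on line ZN with ZX:XN = 1:3 ⇒ X = (-1/2, 1/2)
2. U is the centroid of triangle DXZ ⇒ U = (1/6, 1/6)
3. V is the midpoint of GX ⇒ V = (-1/4, 3/4)
line VU meets XZ at F = (1, -1)
U = V + t·(F−V) with t = 1/3, so VU:UF = 1/3:2/3

VU:UF = 1/2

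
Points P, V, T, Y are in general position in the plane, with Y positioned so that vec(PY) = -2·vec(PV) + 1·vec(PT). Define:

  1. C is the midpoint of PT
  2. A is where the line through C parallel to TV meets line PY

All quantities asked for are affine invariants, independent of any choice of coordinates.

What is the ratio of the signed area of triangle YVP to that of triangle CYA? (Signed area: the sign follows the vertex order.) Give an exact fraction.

[YVP]:[CYA] = -2/3

Choose coordinates P = (0, 0), V = (1, 0), T = (0, 1), Y = (-2, 1).
1. C is the midpoint of PT ⇒ C = (0, 1/2)
2. A is where the line through C parallel to TV meets line PY ⇒ A = (1, -1/2)
2·[YVP] = -1, 2·[CYA] = 3/2
[YVP]:[CYA] = -1:3/2 = -2/3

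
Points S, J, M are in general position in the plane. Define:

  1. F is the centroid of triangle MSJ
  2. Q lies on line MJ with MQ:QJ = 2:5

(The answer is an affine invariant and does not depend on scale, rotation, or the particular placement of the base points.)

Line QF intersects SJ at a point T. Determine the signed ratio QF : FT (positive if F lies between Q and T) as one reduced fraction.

Work in coordinates with S = (0, 0), J = (1, 0), M = (0, 1).
1. F is the centroid of triangle MSJ ⇒ F = (1/3, 1/3)
2. Q lies on line MJ with MQ:QJ = 2:5 ⇒ Q = (2/7, 5/7)
line QF meets SJ at T = (3/8, 0)
F = Q + t·(T−Q) with t = 8/15, so QF:FT = 8/15:7/15

QF:FT = 8/7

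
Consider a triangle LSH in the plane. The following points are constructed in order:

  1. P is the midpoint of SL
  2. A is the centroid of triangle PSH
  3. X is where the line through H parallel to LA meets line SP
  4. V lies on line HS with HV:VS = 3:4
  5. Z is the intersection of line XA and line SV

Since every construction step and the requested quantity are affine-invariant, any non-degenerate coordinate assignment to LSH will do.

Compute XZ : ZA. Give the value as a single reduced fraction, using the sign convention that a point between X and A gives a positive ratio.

Choose coordinates L = (0, 0), S = (1, 0), H = (0, 1).
1. P is the midpoint of SL ⇒ P = (1/2, 0)
2. A is the centroid of triangle PSH ⇒ A = (1/2, 1/3)
3. X is where the line through H parallel to LA meets line SP ⇒ X = (-3/2, 0)
4. V lies on line HS with HV:VS = 3:4 ⇒ V = (3/7, 4/7)
5. Z is the intersection of line XA and line SV ⇒ Z = (9/14, 5/14)
Z = X + t·(A−X) with t = 15/14, so XZ:ZA = t:(1−t) = 15/14:-1/14

XZ:ZA = -15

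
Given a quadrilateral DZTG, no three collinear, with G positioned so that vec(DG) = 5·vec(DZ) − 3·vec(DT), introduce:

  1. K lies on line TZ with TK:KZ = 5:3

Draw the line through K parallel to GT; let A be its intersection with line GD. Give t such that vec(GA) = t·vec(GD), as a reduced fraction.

Set D = (0, 0), Z = (1, 0), T = (0, 1), G = (5, -3); any affine frame gives the same invariant.
1. K lies on line TZ with TK:KZ = 5:3 ⇒ K = (5/8, 3/8)
through K parallel to GT: direction (-5, 4); meets GD at A = (35/8, -21/8)
A = G + t·(D−G) with t = 1/8

t = 1/8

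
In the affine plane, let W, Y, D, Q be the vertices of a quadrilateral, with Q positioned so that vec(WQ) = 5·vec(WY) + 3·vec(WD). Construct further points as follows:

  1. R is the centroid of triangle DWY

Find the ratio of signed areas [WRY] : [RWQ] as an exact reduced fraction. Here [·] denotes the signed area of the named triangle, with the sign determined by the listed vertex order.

[WRY]:[RWQ] = -1/2

Set W = (0, 0), Y = (1, 0), D = (0, 1), Q = (5, 3); any affine frame gives the same invariant.
1. R is the centroid of triangle DWY ⇒ R = (1/3, 1/3)
2·[WRY] = -1/3, 2·[RWQ] = 2/3
[WRY]:[RWQ] = -1/3:2/3 = -1/2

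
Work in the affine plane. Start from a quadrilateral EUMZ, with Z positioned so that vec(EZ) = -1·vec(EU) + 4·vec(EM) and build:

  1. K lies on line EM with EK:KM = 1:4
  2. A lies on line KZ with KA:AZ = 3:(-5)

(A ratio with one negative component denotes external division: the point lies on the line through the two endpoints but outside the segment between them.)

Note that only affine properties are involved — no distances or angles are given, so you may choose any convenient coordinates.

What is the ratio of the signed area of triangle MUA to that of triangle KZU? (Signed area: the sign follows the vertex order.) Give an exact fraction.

Choose coordinates E = (0, 0), U = (1, 0), M = (0, 1), Z = (-1, 4).
1. K lies on line EM with EK:KM = 1:4 ⇒ K = (0, 1/5)
2. A lies on line KZ with KA:AZ = 3:(-5) ⇒ A = (3/2, -11/2)
2·[MUA] = -5, 2·[KZU] = -18/5
[MUA]:[KZU] = -5:-18/5 = 25/18

[MUA]:[KZU] = 25/18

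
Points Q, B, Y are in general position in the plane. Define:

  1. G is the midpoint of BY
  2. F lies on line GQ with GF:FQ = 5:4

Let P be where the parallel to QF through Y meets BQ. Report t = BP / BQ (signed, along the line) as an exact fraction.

Work in coordinates with Q = (0, 0), B = (1, 0), Y = (0, 1).
1. G is the midpoint of BY ⇒ G = (1/2, 1/2)
2. F lies on line GQ with GF:FQ = 5:4 ⇒ F = (2/9, 2/9)
through Y parallel to QF: direction (2/9, 2/9); meets BQ at P = (-1, 0)
P = B + t·(Q−B) with t = 2

t = 2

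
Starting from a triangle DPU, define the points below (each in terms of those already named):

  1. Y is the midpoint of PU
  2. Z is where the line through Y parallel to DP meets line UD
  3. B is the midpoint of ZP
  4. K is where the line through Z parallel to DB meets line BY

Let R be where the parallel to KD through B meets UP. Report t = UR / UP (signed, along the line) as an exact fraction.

Set D = (0, 0), P = (1, 0), U = (0, 1); any affine frame gives the same invariant.
1. Y is the midpoint of PU ⇒ Y = (1/2, 1/2)
2. Z is where the line through Y parallel to DP meets line UD ⇒ Z = (0, 1/2)
3. B is the midpoint of ZP ⇒ B = (1/2, 1/4)
4. K is where the line through Z parallel to DB meets line BY ⇒ K = (1/2, 3/4)
through B parallel to KD: direction (-1/2, -3/4); meets UP at R = (3/5, 2/5)
R = U + t·(P−U) with t = 3/5

t = 3/5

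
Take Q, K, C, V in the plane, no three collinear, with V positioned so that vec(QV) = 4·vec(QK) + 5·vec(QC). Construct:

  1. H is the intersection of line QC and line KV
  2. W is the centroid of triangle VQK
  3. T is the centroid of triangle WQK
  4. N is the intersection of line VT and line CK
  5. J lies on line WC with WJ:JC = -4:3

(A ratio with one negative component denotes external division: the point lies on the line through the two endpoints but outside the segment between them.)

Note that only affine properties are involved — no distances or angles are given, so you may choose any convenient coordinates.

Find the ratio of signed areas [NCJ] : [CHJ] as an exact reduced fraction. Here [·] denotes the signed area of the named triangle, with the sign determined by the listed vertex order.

[NCJ]:[CHJ] = -63/170

Choose coordinates Q = (0, 0), K = (1, 0), C = (0, 1), V = (4, 5).
1. H is the intersection of line QC and line KV ⇒ H = (0, -5/3)
2. W is the centroid of triangle VQK ⇒ W = (5/3, 5/3)
3. T is the centroid of triangle WQK ⇒ T = (8/9, 5/9)
4. N is the intersection of line VT and line CK ⇒ N = (12/17, 5/17)
5. J lies on line WC with WJ:JC = -4:3 ⇒ J = (-5, -1)
2·[NCJ] = 84/17, 2·[CHJ] = -40/3
[NCJ]:[CHJ] = 84/17:-40/3 = -63/170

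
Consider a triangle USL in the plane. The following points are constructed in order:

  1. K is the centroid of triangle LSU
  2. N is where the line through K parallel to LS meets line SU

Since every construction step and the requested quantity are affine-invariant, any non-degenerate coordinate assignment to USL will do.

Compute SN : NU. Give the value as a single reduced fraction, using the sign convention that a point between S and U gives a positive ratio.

SN:NU = 1/2

Set U = (0, 0), S = (1, 0), L = (0, 1); any affine frame gives the same invariant.
1. K is the centroid of triangle LSU ⇒ K = (1/3, 1/3)
2. N is where the line through K parallel to LS meets line SU ⇒ N = (2/3, 0)
N = S + t·(U−S) with t = 1/3, so SN:NU = t:(1−t) = 1/3:2/3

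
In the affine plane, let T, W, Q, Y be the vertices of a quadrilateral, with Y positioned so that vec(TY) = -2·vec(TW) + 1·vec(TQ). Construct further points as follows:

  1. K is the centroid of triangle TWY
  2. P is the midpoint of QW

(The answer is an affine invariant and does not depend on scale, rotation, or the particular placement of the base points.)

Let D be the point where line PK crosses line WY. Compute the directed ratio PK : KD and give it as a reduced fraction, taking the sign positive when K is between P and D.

Set T = (0, 0), W = (1, 0), Q = (0, 1), Y = (-2, 1); any affine frame gives the same invariant.
1. K is the centroid of triangle TWY ⇒ K = (-1/3, 1/3)
2. P is the midpoint of QW ⇒ P = (1/2, 1/2)
line PK meets WY at D = (-1/8, 3/8)
K = P + t·(D−P) with t = 4/3, so PK:KD = 4/3:-1/3

PK:KD = -4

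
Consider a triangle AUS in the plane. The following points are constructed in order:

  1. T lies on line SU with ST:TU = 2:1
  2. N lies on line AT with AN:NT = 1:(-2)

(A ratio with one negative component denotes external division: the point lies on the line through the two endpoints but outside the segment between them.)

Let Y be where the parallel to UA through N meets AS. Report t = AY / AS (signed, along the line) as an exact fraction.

Work in coordinates with A = (0, 0), U = (1, 0), S = (0, 1).
1. T lies on line SU with ST:TU = 2:1 ⇒ T = (2/3, 1/3)
2. N lies on line AT with AN:NT = 1:(-2) ⇒ N = (-2/3, -1/3)
through N parallel to UA: direction (-1, 0); meets AS at Y = (0, -1/3)
Y = A + t·(S−A) with t = -1/3

t = -1/3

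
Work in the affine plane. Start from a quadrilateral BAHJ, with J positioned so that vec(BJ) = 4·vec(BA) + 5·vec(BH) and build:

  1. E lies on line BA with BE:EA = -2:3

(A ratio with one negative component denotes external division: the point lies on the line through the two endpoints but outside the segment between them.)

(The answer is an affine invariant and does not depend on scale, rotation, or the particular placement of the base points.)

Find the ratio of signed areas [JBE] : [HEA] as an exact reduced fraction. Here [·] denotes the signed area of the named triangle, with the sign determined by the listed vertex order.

[JBE]:[HEA] = -10/3

Set B = (0, 0), A = (1, 0), H = (0, 1), J = (4, 5); any affine frame gives the same invariant.
1. E lies on line BA with BE:EA = -2:3 ⇒ E = (-2, 0)
2·[JBE] = -10, 2·[HEA] = 3
[JBE]:[HEA] = -10:3 = -10/3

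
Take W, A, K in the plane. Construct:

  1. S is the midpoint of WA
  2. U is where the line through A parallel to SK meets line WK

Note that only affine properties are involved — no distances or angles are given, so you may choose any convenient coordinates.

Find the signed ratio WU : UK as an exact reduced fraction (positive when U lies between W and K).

WU:UK = -2

Work in coordinates with W = (0, 0), A = (1, 0), K = (0, 1).
1. S is the midpoint of WA ⇒ S = (1/2, 0)
2. U is where the line through A parallel to SK meets line WK ⇒ U = (0, 2)
U = W + t·(K−W) with t = 2, so WU:UK = t:(1−t) = 2:-1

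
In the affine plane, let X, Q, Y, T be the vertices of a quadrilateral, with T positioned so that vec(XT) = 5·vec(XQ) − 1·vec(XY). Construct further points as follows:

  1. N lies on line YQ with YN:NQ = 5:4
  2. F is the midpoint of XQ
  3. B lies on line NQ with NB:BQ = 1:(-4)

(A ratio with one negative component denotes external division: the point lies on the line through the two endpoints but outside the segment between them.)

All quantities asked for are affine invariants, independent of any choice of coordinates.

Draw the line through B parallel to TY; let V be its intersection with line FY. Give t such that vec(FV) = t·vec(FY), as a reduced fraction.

Work in coordinates with X = (0, 0), Q = (1, 0), Y = (0, 1), T = (5, -1).
1. N lies on line YQ with YN:NQ = 5:4 ⇒ N = (5/9, 4/9)
2. F is the midpoint of XQ ⇒ F = (1/2, 0)
3. B lies on line NQ with NB:BQ = 1:(-4) ⇒ B = (11/27, 16/27)
through B parallel to TY: direction (-5, 2); meets FY at V = (11/72, 25/36)
V = F + t·(Y−F) with t = 25/36

t = 25/36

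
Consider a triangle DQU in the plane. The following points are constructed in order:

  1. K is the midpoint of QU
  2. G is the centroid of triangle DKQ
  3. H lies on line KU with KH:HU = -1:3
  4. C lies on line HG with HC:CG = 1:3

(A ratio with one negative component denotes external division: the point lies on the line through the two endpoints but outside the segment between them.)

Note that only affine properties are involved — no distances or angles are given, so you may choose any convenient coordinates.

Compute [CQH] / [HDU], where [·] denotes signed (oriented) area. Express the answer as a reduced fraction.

[CQH]:[HDU] = -1/36

Work in coordinates with D = (0, 0), Q = (1, 0), U = (0, 1).
1. K is the midpoint of QU ⇒ K = (1/2, 1/2)
2. G is the centroid of triangle DKQ ⇒ G = (1/2, 1/6)
3. H lies on line KU with KH:HU = -1:3 ⇒ H = (3/4, 1/4)
4. C lies on line HG with HC:CG = 1:3 ⇒ C = (11/16, 11/48)
2·[CQH] = 1/48, 2·[HDU] = -3/4
[CQH]:[HDU] = 1/48:-3/4 = -1/36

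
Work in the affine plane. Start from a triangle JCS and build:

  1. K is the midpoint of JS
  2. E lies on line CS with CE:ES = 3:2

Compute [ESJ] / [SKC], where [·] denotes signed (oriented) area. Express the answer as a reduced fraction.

Work in coordinates with J = (0, 0), C = (1, 0), S = (0, 1).
1. K is the midpoint of JS ⇒ K = (0, 1/2)
2. E lies on line CS with CE:ES = 3:2 ⇒ E = (2/5, 3/5)
2·[ESJ] = 2/5, 2·[SKC] = 1/2
[ESJ]:[SKC] = 2/5:1/2 = 4/5

[ESJ]:[SKC] = 4/5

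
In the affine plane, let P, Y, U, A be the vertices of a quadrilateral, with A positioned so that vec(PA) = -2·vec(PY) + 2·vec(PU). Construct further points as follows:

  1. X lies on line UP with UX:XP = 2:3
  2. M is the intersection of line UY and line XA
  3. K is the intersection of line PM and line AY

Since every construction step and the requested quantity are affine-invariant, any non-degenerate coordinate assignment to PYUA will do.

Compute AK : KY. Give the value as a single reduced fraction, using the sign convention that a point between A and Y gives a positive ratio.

AK:KY = -6

Assign P = (0, 0), Y = (1, 0), U = (0, 1), A = (-2, 2) — the answer is frame-independent, so this choice is without loss of generality.
1. X lies on line UP with UX:XP = 2:3 ⇒ X = (0, 3/5)
2. M is the intersection of line UY and line XA ⇒ M = (4/3, -1/3)
3. K is the intersection of line PM and line AY ⇒ K = (8/5, -2/5)
K = A + t·(Y−A) with t = 6/5, so AK:KY = t:(1−t) = 6/5:-1/5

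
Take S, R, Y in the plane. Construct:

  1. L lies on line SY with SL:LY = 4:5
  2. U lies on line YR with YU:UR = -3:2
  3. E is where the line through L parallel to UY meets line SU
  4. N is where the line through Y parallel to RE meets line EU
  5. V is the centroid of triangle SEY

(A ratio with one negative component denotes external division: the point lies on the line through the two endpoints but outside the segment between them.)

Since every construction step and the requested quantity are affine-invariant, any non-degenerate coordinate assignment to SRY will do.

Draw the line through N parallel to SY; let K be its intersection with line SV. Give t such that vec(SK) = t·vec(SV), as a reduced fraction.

t = 9/8

Work in coordinates with S = (0, 0), R = (1, 0), Y = (0, 1).
1. L lies on line SY with SL:LY = 4:5 ⇒ L = (0, 4/9)
2. U lies on line YR with YU:UR = -3:2 ⇒ U = (3, -2)
3. E is where the line through L parallel to UY meets line SU ⇒ E = (4/3, -8/9)
4. N is where the line through Y parallel to RE meets line EU ⇒ N = (1/2, -1/3)
5. V is the centroid of triangle SEY ⇒ V = (4/9, 1/27)
through N parallel to SY: direction (0, 1); meets SV at K = (1/2, 1/24)
K = S + t·(V−S) with t = 9/8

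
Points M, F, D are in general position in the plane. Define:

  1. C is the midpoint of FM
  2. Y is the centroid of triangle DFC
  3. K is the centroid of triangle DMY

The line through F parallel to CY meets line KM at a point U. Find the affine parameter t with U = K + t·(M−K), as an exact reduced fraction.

Choose coordinates M = (0, 0), F = (1, 0), D = (0, 1).
1. C is the midpoint of FM ⇒ C = (1/2, 0)
2. Y is the centroid of triangle DFC ⇒ Y = (1/2, 1/3)
3. K is the centroid of triangle DMY ⇒ K = (1/6, 4/9)
through F parallel to CY: direction (0, 1/3); meets KM at U = (1, 8/3)
U = K + t·(M−K) with t = -5

t = -5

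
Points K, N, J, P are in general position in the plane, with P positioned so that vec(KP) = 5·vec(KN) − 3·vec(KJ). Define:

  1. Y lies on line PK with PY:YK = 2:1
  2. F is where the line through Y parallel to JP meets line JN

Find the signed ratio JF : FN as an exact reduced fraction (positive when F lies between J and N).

JF:FN = -10/7

Choose coordinates K = (0, 0), N = (1, 0), J = (0, 1), P = (5, -3).
1. Y lies on line PK with PY:YK = 2:1 ⇒ Y = (5/3, -1)
2. F is where the line through Y parallel to JP meets line JN ⇒ F = (10/3, -7/3)
F = J + t·(N−J) with t = 10/3, so JF:FN = t:(1−t) = 10/3:-7/3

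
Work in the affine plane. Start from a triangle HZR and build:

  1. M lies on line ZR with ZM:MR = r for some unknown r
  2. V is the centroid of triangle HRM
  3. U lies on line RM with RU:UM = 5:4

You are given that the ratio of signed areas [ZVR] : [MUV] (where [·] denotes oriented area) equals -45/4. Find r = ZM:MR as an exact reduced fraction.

r = 4

Work in coordinates with H = (0, 0), Z = (1, 0), R = (0, 1).
1. With ZM:MR = r, write λ = r/(r+1) so M = Z + λ·(R−Z); M is affine-linear in λ
2. V is the centroid of triangle HRM ⇒ V is an affine combination of earlier points and hence also affine-linear in λ
3. U lies on line RM with RU:UM = 5:4 ⇒ U is an affine combination of earlier points and hence also affine-linear in λ
Every point depending on M is an affine combination of M and λ-independent points, so each such coordinate is linear in λ; the λ² term in each signed area is a multiple of (R−Z)×(R−Z) = 0, so 2·[ZVR] and 2·[MUV] are each linear in λ. Evaluating at λ=0 and λ=1:
  2·[ZVR] = -1/3,   2·[MUV] = -4/27·λ + 4/27
So [ZVR]:[MUV] = (-1/3) / (-4/27·λ + 4/27). Setting this equal to -45/4:
  -1/3 = -45/4·(-4/27·λ + 4/27)  ⇒  λ = 4/5
Then r = λ/(1−λ) = (4/5)/(1/5) = 4. Check: with r = 4, M = (1/5, 4/5) and [ZVR]:[MUV] = -45/4 as required.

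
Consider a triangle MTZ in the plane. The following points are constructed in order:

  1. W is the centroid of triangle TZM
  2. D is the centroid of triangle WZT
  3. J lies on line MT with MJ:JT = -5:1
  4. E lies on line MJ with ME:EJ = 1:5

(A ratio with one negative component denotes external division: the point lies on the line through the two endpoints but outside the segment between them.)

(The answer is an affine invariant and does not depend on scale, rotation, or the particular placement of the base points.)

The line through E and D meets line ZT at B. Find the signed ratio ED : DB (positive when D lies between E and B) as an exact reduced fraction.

Work in coordinates with M = (0, 0), T = (1, 0), Z = (0, 1).
1. W is the centroid of triangle TZM ⇒ W = (1/3, 1/3)
2. D is the centroid of triangle WZT ⇒ D = (4/9, 4/9)
3. J lies on line MT with MJ:JT = -5:1 ⇒ J = (5/4, 0)
4. E lies on line MJ with ME:EJ = 1:5 ⇒ E = (5/24, 0)
line ED meets ZT at B = (71/147, 76/147)
D = E + t·(B−E) with t = 49/57, so ED:DB = 49/57:8/57

ED:DB = 49/8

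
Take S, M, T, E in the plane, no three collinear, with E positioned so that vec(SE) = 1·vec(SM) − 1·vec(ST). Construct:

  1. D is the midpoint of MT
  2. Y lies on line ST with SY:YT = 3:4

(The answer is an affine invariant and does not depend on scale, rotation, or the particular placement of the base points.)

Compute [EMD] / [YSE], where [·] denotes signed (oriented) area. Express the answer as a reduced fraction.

[EMD]:[YSE] = 7/6

Work in coordinates with S = (0, 0), M = (1, 0), T = (0, 1), E = (1, -1).
1. D is the midpoint of MT ⇒ D = (1/2, 1/2)
2. Y lies on line ST with SY:YT = 3:4 ⇒ Y = (0, 3/7)
2·[EMD] = 1/2, 2·[YSE] = 3/7
[EMD]:[YSE] = 1/2:3/7 = 7/6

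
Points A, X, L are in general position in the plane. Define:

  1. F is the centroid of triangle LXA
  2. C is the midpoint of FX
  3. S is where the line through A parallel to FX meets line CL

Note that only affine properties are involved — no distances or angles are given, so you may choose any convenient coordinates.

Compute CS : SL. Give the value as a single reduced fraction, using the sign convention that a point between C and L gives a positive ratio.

Assign A = (0, 0), X = (1, 0), L = (0, 1) — the answer is frame-independent, so this choice is without loss of generality.
1. F is the centroid of triangle LXA ⇒ F = (1/3, 1/3)
2. C is the midpoint of FX ⇒ C = (2/3, 1/6)
3. S is where the line through A parallel to FX meets line CL ⇒ S = (4/3, -2/3)
S = C + t·(L−C) with t = -1, so CS:SL = t:(1−t) = -1:2

CS:SL = -1/2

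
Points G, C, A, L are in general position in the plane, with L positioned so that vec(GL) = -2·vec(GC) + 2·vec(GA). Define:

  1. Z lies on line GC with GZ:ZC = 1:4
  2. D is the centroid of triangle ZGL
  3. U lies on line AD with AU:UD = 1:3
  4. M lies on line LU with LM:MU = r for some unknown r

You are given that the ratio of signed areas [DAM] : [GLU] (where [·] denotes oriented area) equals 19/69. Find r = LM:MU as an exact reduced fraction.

Choose coordinates G = (0, 0), C = (1, 0), A = (0, 1), L = (-2, 2).
1. Z lies on line GC with GZ:ZC = 1:4 ⇒ Z = (1/5, 0)
2. D is the centroid of triangle ZGL ⇒ D = (-3/5, 2/3)
3. U lies on line AD with AU:UD = 1:3 ⇒ U = (-3/20, 11/12)
4. With LM:MU = r, write λ = r/(r+1) so M = L + λ·(U−L); M is affine-linear in λ
Every point depending on M is an affine combination of M and λ-independent points, so each such coordinate is linear in λ; the λ² term in each signed area is a multiple of (U−L)×(U−L) = 0, so 2·[DAM] and 2·[GLU] are each linear in λ. Evaluating at λ=0 and λ=1:
  2·[DAM] = -19/15·λ + 19/15,   2·[GLU] = -23/15
So [DAM]:[GLU] = (-19/15·λ + 19/15) / (-23/15). Setting this equal to 19/69:
  -19/15·λ + 19/15 = 19/69·(-23/15)  ⇒  λ = 4/3
Then r = λ/(1−λ) = (4/3)/(-1/3) = -4. Check: with r = -4, M = (7/15, 5/9) and [DAM]:[GLU] = 19/69 as required.

r = -4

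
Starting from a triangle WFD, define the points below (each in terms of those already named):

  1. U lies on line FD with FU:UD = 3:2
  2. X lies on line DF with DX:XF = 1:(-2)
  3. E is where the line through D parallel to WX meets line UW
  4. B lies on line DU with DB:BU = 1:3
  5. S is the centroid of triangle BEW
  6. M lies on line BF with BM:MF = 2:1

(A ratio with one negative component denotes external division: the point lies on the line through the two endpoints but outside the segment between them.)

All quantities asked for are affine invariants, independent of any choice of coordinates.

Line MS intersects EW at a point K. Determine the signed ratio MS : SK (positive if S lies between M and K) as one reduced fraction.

MS:SK = -4

Choose coordinates W = (0, 0), F = (1, 0), D = (0, 1).
1. U lies on line FD with FU:UD = 3:2 ⇒ U = (2/5, 3/5)
2. X lies on line DF with DX:XF = 1:(-2) ⇒ X = (-1, 2)
3. E is where the line through D parallel to WX meets line UW ⇒ E = (2/7, 3/7)
4. B lies on line DU with DB:BU = 1:3 ⇒ B = (1/10, 9/10)
5. S is the centroid of triangle BEW ⇒ S = (9/70, 31/70)
6. M lies on line BF with BM:MF = 2:1 ⇒ M = (7/10, 3/10)
line MS meets EW at K = (19/70, 57/140)
S = M + t·(K−M) with t = 4/3, so MS:SK = 4/3:-1/3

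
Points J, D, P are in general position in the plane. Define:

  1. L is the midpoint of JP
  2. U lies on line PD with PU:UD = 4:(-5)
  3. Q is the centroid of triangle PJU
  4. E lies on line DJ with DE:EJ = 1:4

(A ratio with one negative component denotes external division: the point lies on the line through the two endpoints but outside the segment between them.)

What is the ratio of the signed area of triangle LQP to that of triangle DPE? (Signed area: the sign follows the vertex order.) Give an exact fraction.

Choose coordinates J = (0, 0), D = (1, 0), P = (0, 1).
1. L is the midpoint of JP ⇒ L = (0, 1/2)
2. U lies on line PD with PU:UD = 4:(-5) ⇒ U = (-4, 5)
3. Q is the centroid of triangle PJU ⇒ Q = (-4/3, 2)
4. E lies on line DJ with DE:EJ = 1:4 ⇒ E = (4/5, 0)
2·[LQP] = -2/3, 2·[DPE] = 1/5
[LQP]:[DPE] = -2/3:1/5 = -10/3

[LQP]:[DPE] = -10/3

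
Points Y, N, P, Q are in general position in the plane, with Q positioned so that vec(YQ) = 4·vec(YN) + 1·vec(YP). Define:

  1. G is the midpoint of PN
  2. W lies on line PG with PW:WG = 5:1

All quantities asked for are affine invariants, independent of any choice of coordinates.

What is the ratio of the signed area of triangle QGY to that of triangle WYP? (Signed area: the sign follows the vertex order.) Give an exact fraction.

Work in coordinates with Y = (0, 0), N = (1, 0), P = (0, 1), Q = (4, 1).
1. G is the midpoint of PN ⇒ G = (1/2, 1/2)
2. W lies on line PG with PW:WG = 5:1 ⇒ W = (5/12, 7/12)
2·[QGY] = 3/2, 2·[WYP] = -5/12
[QGY]:[WYP] = 3/2:-5/12 = -18/5

[QGY]:[WYP] = -18/5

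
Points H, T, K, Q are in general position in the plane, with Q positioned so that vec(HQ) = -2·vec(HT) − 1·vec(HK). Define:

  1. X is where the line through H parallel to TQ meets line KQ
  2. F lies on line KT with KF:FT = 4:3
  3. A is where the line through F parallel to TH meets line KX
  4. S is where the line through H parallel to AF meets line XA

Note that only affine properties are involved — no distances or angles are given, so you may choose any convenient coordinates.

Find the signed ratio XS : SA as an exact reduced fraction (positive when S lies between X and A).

Assign H = (0, 0), T = (1, 0), K = (0, 1), Q = (-2, -1) — the answer is frame-independent, so this choice is without loss of generality.
1. X is where the line through H parallel to TQ meets line KQ ⇒ X = (-3/2, -1/2)
2. F lies on line KT with KF:FT = 4:3 ⇒ F = (4/7, 3/7)
3. A is where the line through F parallel to TH meets line KX ⇒ A = (-4/7, 3/7)
4. S is where the line through H parallel to AF meets line XA ⇒ S = (-1, 0)
S = X + t·(A−X) with t = 7/13, so XS:SA = t:(1−t) = 7/13:6/13

XS:SA = 7/6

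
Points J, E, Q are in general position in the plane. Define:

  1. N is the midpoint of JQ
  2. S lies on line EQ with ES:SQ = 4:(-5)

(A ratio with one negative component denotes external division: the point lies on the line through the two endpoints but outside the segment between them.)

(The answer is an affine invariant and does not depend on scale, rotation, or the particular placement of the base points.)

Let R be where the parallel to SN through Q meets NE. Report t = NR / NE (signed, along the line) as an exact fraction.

t = 5/4

Set J = (0, 0), E = (1, 0), Q = (0, 1); any affine frame gives the same invariant.
1. N is the midpoint of JQ ⇒ N = (0, 1/2)
2. S lies on line EQ with ES:SQ = 4:(-5) ⇒ S = (5, -4)
through Q parallel to SN: direction (-5, 9/2); meets NE at R = (5/4, -1/8)
R = N + t·(E−N) with t = 5/4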